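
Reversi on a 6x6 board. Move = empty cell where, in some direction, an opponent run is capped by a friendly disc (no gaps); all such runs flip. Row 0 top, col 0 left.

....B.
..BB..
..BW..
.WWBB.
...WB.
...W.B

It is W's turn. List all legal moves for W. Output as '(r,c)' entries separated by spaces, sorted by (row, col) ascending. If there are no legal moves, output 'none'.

Answer: (0,1) (0,2) (0,3) (2,1) (2,5) (3,5) (4,5)

Derivation:
(0,1): flips 1 -> legal
(0,2): flips 2 -> legal
(0,3): flips 1 -> legal
(0,5): no bracket -> illegal
(1,1): no bracket -> illegal
(1,4): no bracket -> illegal
(1,5): no bracket -> illegal
(2,1): flips 1 -> legal
(2,4): no bracket -> illegal
(2,5): flips 1 -> legal
(3,5): flips 3 -> legal
(4,2): no bracket -> illegal
(4,5): flips 2 -> legal
(5,4): no bracket -> illegal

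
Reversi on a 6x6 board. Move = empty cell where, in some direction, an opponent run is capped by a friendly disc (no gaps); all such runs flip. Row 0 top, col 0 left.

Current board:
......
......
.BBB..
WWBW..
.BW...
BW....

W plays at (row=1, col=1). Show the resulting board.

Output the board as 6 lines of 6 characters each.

Answer: ......
.W....
.WWB..
WWBW..
.BW...
BW....

Derivation:
Place W at (1,1); scan 8 dirs for brackets.
Dir NW: first cell '.' (not opp) -> no flip
Dir N: first cell '.' (not opp) -> no flip
Dir NE: first cell '.' (not opp) -> no flip
Dir W: first cell '.' (not opp) -> no flip
Dir E: first cell '.' (not opp) -> no flip
Dir SW: first cell '.' (not opp) -> no flip
Dir S: opp run (2,1) capped by W -> flip
Dir SE: opp run (2,2) capped by W -> flip
All flips: (2,1) (2,2)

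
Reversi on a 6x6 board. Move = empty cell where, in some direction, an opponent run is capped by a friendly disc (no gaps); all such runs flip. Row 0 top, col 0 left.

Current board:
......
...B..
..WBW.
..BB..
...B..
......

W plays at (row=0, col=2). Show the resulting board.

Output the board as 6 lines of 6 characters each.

Place W at (0,2); scan 8 dirs for brackets.
Dir NW: edge -> no flip
Dir N: edge -> no flip
Dir NE: edge -> no flip
Dir W: first cell '.' (not opp) -> no flip
Dir E: first cell '.' (not opp) -> no flip
Dir SW: first cell '.' (not opp) -> no flip
Dir S: first cell '.' (not opp) -> no flip
Dir SE: opp run (1,3) capped by W -> flip
All flips: (1,3)

Answer: ..W...
...W..
..WBW.
..BB..
...B..
......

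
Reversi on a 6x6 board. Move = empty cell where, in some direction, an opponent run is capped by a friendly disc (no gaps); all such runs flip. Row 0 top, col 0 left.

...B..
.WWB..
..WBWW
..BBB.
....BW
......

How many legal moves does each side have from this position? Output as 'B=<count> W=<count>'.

Answer: B=9 W=7

Derivation:
-- B to move --
(0,0): flips 2 -> legal
(0,1): flips 1 -> legal
(0,2): flips 2 -> legal
(1,0): flips 2 -> legal
(1,4): flips 1 -> legal
(1,5): flips 1 -> legal
(2,0): no bracket -> illegal
(2,1): flips 2 -> legal
(3,1): flips 1 -> legal
(3,5): flips 1 -> legal
(5,4): no bracket -> illegal
(5,5): no bracket -> illegal
B mobility = 9
-- W to move --
(0,2): flips 1 -> legal
(0,4): flips 1 -> legal
(1,4): flips 1 -> legal
(2,1): no bracket -> illegal
(3,1): no bracket -> illegal
(3,5): no bracket -> illegal
(4,1): no bracket -> illegal
(4,2): flips 2 -> legal
(4,3): flips 2 -> legal
(5,3): no bracket -> illegal
(5,4): flips 2 -> legal
(5,5): flips 2 -> legal
W mobility = 7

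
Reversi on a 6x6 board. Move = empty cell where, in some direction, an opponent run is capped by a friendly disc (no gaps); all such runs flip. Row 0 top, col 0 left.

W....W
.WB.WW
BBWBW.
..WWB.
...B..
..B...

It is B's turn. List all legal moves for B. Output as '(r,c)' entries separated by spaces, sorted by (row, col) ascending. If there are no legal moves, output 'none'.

Answer: (0,1) (0,2) (0,4) (1,0) (2,5) (3,1) (4,1) (4,2)

Derivation:
(0,1): flips 1 -> legal
(0,2): flips 1 -> legal
(0,3): no bracket -> illegal
(0,4): flips 2 -> legal
(1,0): flips 1 -> legal
(1,3): no bracket -> illegal
(2,5): flips 1 -> legal
(3,1): flips 2 -> legal
(3,5): no bracket -> illegal
(4,1): flips 1 -> legal
(4,2): flips 2 -> legal
(4,4): no bracket -> illegal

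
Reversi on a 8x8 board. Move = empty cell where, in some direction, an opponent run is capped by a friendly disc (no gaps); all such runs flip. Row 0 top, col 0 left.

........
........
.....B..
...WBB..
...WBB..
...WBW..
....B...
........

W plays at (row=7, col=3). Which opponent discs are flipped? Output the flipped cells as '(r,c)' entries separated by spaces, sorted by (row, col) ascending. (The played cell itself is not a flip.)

Answer: (6,4)

Derivation:
Dir NW: first cell '.' (not opp) -> no flip
Dir N: first cell '.' (not opp) -> no flip
Dir NE: opp run (6,4) capped by W -> flip
Dir W: first cell '.' (not opp) -> no flip
Dir E: first cell '.' (not opp) -> no flip
Dir SW: edge -> no flip
Dir S: edge -> no flip
Dir SE: edge -> no flip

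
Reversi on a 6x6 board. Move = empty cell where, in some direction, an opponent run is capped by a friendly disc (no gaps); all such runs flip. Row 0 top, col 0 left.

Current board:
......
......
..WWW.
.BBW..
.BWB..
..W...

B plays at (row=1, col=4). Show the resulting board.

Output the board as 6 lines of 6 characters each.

Answer: ......
....B.
..WBW.
.BBW..
.BWB..
..W...

Derivation:
Place B at (1,4); scan 8 dirs for brackets.
Dir NW: first cell '.' (not opp) -> no flip
Dir N: first cell '.' (not opp) -> no flip
Dir NE: first cell '.' (not opp) -> no flip
Dir W: first cell '.' (not opp) -> no flip
Dir E: first cell '.' (not opp) -> no flip
Dir SW: opp run (2,3) capped by B -> flip
Dir S: opp run (2,4), next='.' -> no flip
Dir SE: first cell '.' (not opp) -> no flip
All flips: (2,3)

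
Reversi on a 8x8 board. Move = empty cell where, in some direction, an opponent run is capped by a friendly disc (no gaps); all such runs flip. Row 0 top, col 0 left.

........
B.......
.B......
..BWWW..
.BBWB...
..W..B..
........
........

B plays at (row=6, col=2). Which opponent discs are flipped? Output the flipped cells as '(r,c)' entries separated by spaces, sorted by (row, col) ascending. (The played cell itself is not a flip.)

Answer: (5,2)

Derivation:
Dir NW: first cell '.' (not opp) -> no flip
Dir N: opp run (5,2) capped by B -> flip
Dir NE: first cell '.' (not opp) -> no flip
Dir W: first cell '.' (not opp) -> no flip
Dir E: first cell '.' (not opp) -> no flip
Dir SW: first cell '.' (not opp) -> no flip
Dir S: first cell '.' (not opp) -> no flip
Dir SE: first cell '.' (not opp) -> no flip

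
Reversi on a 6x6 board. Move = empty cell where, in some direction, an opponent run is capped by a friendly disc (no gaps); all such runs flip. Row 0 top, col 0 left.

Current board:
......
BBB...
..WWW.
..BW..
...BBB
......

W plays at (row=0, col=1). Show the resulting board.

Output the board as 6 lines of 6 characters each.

Place W at (0,1); scan 8 dirs for brackets.
Dir NW: edge -> no flip
Dir N: edge -> no flip
Dir NE: edge -> no flip
Dir W: first cell '.' (not opp) -> no flip
Dir E: first cell '.' (not opp) -> no flip
Dir SW: opp run (1,0), next=edge -> no flip
Dir S: opp run (1,1), next='.' -> no flip
Dir SE: opp run (1,2) capped by W -> flip
All flips: (1,2)

Answer: .W....
BBW...
..WWW.
..BW..
...BBB
......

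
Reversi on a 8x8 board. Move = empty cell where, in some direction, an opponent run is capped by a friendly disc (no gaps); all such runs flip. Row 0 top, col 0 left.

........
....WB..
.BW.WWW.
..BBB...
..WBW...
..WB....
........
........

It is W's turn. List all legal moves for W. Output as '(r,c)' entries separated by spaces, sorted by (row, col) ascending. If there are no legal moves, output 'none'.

Answer: (0,4) (0,5) (0,6) (1,6) (2,0) (5,4) (6,2) (6,4)

Derivation:
(0,4): flips 1 -> legal
(0,5): flips 1 -> legal
(0,6): flips 1 -> legal
(1,0): no bracket -> illegal
(1,1): no bracket -> illegal
(1,2): no bracket -> illegal
(1,6): flips 1 -> legal
(2,0): flips 1 -> legal
(2,3): no bracket -> illegal
(3,0): no bracket -> illegal
(3,1): no bracket -> illegal
(3,5): no bracket -> illegal
(4,1): no bracket -> illegal
(4,5): no bracket -> illegal
(5,4): flips 1 -> legal
(6,2): flips 1 -> legal
(6,3): no bracket -> illegal
(6,4): flips 1 -> legal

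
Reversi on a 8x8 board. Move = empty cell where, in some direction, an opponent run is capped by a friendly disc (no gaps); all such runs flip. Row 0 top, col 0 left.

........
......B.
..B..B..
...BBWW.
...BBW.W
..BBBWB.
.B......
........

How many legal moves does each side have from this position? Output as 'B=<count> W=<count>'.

Answer: B=6 W=12

Derivation:
-- B to move --
(2,4): no bracket -> illegal
(2,6): flips 1 -> legal
(2,7): flips 2 -> legal
(3,7): flips 2 -> legal
(4,6): flips 1 -> legal
(5,7): no bracket -> illegal
(6,4): no bracket -> illegal
(6,5): flips 3 -> legal
(6,6): flips 1 -> legal
B mobility = 6
-- W to move --
(0,5): no bracket -> illegal
(0,6): no bracket -> illegal
(0,7): no bracket -> illegal
(1,1): flips 3 -> legal
(1,2): no bracket -> illegal
(1,3): no bracket -> illegal
(1,4): flips 1 -> legal
(1,5): flips 1 -> legal
(1,7): no bracket -> illegal
(2,1): no bracket -> illegal
(2,3): flips 1 -> legal
(2,4): no bracket -> illegal
(2,6): no bracket -> illegal
(2,7): no bracket -> illegal
(3,1): no bracket -> illegal
(3,2): flips 2 -> legal
(4,1): no bracket -> illegal
(4,2): flips 2 -> legal
(4,6): no bracket -> illegal
(5,0): no bracket -> illegal
(5,1): flips 3 -> legal
(5,7): flips 1 -> legal
(6,0): no bracket -> illegal
(6,2): flips 2 -> legal
(6,3): flips 1 -> legal
(6,4): no bracket -> illegal
(6,5): flips 1 -> legal
(6,6): no bracket -> illegal
(6,7): flips 1 -> legal
(7,0): no bracket -> illegal
(7,1): no bracket -> illegal
(7,2): no bracket -> illegal
W mobility = 12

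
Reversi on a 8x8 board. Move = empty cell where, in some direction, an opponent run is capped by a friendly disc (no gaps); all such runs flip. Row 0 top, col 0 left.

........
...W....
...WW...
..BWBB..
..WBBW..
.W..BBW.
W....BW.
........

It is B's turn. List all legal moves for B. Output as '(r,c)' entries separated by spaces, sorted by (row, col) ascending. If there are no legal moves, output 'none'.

Answer: (0,2) (0,3) (1,2) (1,4) (2,2) (3,6) (4,1) (4,6) (4,7) (5,2) (5,7) (6,7) (7,7)

Derivation:
(0,2): flips 2 -> legal
(0,3): flips 3 -> legal
(0,4): no bracket -> illegal
(1,2): flips 1 -> legal
(1,4): flips 2 -> legal
(1,5): no bracket -> illegal
(2,2): flips 1 -> legal
(2,5): no bracket -> illegal
(3,1): no bracket -> illegal
(3,6): flips 1 -> legal
(4,0): no bracket -> illegal
(4,1): flips 1 -> legal
(4,6): flips 1 -> legal
(4,7): flips 1 -> legal
(5,0): no bracket -> illegal
(5,2): flips 1 -> legal
(5,3): no bracket -> illegal
(5,7): flips 1 -> legal
(6,1): no bracket -> illegal
(6,2): no bracket -> illegal
(6,7): flips 3 -> legal
(7,0): no bracket -> illegal
(7,1): no bracket -> illegal
(7,5): no bracket -> illegal
(7,6): no bracket -> illegal
(7,7): flips 1 -> legal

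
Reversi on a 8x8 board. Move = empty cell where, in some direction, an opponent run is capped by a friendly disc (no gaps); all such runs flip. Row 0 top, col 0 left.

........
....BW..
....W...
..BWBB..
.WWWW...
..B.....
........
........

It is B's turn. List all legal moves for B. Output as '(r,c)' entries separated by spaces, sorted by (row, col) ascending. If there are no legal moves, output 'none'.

Answer: (1,3) (1,6) (3,0) (5,0) (5,3) (5,4)

Derivation:
(0,4): no bracket -> illegal
(0,5): no bracket -> illegal
(0,6): no bracket -> illegal
(1,3): flips 1 -> legal
(1,6): flips 1 -> legal
(2,2): no bracket -> illegal
(2,3): no bracket -> illegal
(2,5): no bracket -> illegal
(2,6): no bracket -> illegal
(3,0): flips 1 -> legal
(3,1): no bracket -> illegal
(4,0): no bracket -> illegal
(4,5): no bracket -> illegal
(5,0): flips 1 -> legal
(5,1): no bracket -> illegal
(5,3): flips 1 -> legal
(5,4): flips 2 -> legal
(5,5): no bracket -> illegal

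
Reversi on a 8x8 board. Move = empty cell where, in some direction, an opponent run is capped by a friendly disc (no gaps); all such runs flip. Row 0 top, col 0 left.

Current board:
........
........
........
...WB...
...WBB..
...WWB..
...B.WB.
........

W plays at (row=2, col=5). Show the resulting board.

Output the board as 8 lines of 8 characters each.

Place W at (2,5); scan 8 dirs for brackets.
Dir NW: first cell '.' (not opp) -> no flip
Dir N: first cell '.' (not opp) -> no flip
Dir NE: first cell '.' (not opp) -> no flip
Dir W: first cell '.' (not opp) -> no flip
Dir E: first cell '.' (not opp) -> no flip
Dir SW: opp run (3,4) capped by W -> flip
Dir S: first cell '.' (not opp) -> no flip
Dir SE: first cell '.' (not opp) -> no flip
All flips: (3,4)

Answer: ........
........
.....W..
...WW...
...WBB..
...WWB..
...B.WB.
........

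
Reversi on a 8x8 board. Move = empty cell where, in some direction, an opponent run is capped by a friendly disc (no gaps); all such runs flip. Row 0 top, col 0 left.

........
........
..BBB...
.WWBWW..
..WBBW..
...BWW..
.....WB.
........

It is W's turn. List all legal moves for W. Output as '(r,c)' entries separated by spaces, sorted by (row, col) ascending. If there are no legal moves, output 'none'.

(1,1): flips 3 -> legal
(1,2): flips 2 -> legal
(1,3): flips 2 -> legal
(1,4): flips 2 -> legal
(1,5): flips 2 -> legal
(2,1): no bracket -> illegal
(2,5): no bracket -> illegal
(5,2): flips 2 -> legal
(5,6): no bracket -> illegal
(5,7): no bracket -> illegal
(6,2): flips 2 -> legal
(6,3): no bracket -> illegal
(6,4): flips 1 -> legal
(6,7): flips 1 -> legal
(7,5): no bracket -> illegal
(7,6): no bracket -> illegal
(7,7): flips 1 -> legal

Answer: (1,1) (1,2) (1,3) (1,4) (1,5) (5,2) (6,2) (6,4) (6,7) (7,7)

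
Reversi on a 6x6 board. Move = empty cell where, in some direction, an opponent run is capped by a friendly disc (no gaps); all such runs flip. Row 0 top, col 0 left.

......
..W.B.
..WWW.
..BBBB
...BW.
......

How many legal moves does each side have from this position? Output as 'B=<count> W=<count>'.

-- B to move --
(0,1): flips 2 -> legal
(0,2): flips 2 -> legal
(0,3): no bracket -> illegal
(1,1): flips 1 -> legal
(1,3): flips 2 -> legal
(1,5): flips 1 -> legal
(2,1): no bracket -> illegal
(2,5): no bracket -> illegal
(3,1): no bracket -> illegal
(4,5): flips 1 -> legal
(5,3): flips 1 -> legal
(5,4): flips 1 -> legal
(5,5): flips 1 -> legal
B mobility = 9
-- W to move --
(0,3): no bracket -> illegal
(0,4): flips 1 -> legal
(0,5): flips 1 -> legal
(1,3): no bracket -> illegal
(1,5): no bracket -> illegal
(2,1): no bracket -> illegal
(2,5): no bracket -> illegal
(3,1): no bracket -> illegal
(4,1): flips 1 -> legal
(4,2): flips 3 -> legal
(4,5): flips 1 -> legal
(5,2): no bracket -> illegal
(5,3): flips 2 -> legal
(5,4): no bracket -> illegal
W mobility = 6

Answer: B=9 W=6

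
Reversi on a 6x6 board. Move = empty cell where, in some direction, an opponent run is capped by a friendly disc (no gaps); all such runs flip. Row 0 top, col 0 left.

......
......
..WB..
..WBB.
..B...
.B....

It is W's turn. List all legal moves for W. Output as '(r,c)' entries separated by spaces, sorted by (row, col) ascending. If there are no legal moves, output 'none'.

Answer: (1,4) (2,4) (3,5) (4,4) (5,2)

Derivation:
(1,2): no bracket -> illegal
(1,3): no bracket -> illegal
(1,4): flips 1 -> legal
(2,4): flips 1 -> legal
(2,5): no bracket -> illegal
(3,1): no bracket -> illegal
(3,5): flips 2 -> legal
(4,0): no bracket -> illegal
(4,1): no bracket -> illegal
(4,3): no bracket -> illegal
(4,4): flips 1 -> legal
(4,5): no bracket -> illegal
(5,0): no bracket -> illegal
(5,2): flips 1 -> legal
(5,3): no bracket -> illegal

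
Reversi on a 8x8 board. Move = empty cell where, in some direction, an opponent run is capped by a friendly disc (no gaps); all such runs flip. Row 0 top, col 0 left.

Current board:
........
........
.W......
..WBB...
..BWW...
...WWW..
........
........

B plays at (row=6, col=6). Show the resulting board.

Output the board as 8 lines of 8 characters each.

Place B at (6,6); scan 8 dirs for brackets.
Dir NW: opp run (5,5) (4,4) capped by B -> flip
Dir N: first cell '.' (not opp) -> no flip
Dir NE: first cell '.' (not opp) -> no flip
Dir W: first cell '.' (not opp) -> no flip
Dir E: first cell '.' (not opp) -> no flip
Dir SW: first cell '.' (not opp) -> no flip
Dir S: first cell '.' (not opp) -> no flip
Dir SE: first cell '.' (not opp) -> no flip
All flips: (4,4) (5,5)

Answer: ........
........
.W......
..WBB...
..BWB...
...WWB..
......B.
........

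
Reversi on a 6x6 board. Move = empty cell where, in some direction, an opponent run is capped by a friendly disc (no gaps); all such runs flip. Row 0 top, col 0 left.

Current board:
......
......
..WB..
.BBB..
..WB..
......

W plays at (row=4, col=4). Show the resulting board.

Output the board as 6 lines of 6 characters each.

Place W at (4,4); scan 8 dirs for brackets.
Dir NW: opp run (3,3) capped by W -> flip
Dir N: first cell '.' (not opp) -> no flip
Dir NE: first cell '.' (not opp) -> no flip
Dir W: opp run (4,3) capped by W -> flip
Dir E: first cell '.' (not opp) -> no flip
Dir SW: first cell '.' (not opp) -> no flip
Dir S: first cell '.' (not opp) -> no flip
Dir SE: first cell '.' (not opp) -> no flip
All flips: (3,3) (4,3)

Answer: ......
......
..WB..
.BBW..
..WWW.
......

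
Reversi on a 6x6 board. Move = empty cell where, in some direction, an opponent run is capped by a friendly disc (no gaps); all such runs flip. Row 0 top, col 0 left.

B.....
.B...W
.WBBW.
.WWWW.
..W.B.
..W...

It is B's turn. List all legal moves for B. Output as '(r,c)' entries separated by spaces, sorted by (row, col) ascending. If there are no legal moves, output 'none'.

(0,4): no bracket -> illegal
(0,5): no bracket -> illegal
(1,0): no bracket -> illegal
(1,2): no bracket -> illegal
(1,3): no bracket -> illegal
(1,4): flips 2 -> legal
(2,0): flips 1 -> legal
(2,5): flips 1 -> legal
(3,0): no bracket -> illegal
(3,5): no bracket -> illegal
(4,0): flips 1 -> legal
(4,1): flips 3 -> legal
(4,3): flips 1 -> legal
(4,5): flips 1 -> legal
(5,1): no bracket -> illegal
(5,3): no bracket -> illegal

Answer: (1,4) (2,0) (2,5) (4,0) (4,1) (4,3) (4,5)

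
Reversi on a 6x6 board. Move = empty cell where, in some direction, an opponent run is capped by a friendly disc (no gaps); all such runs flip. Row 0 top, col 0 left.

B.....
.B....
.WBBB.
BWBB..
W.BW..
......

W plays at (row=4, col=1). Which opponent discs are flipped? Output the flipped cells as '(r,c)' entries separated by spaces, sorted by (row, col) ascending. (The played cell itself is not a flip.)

Dir NW: opp run (3,0), next=edge -> no flip
Dir N: first cell 'W' (not opp) -> no flip
Dir NE: opp run (3,2) (2,3), next='.' -> no flip
Dir W: first cell 'W' (not opp) -> no flip
Dir E: opp run (4,2) capped by W -> flip
Dir SW: first cell '.' (not opp) -> no flip
Dir S: first cell '.' (not opp) -> no flip
Dir SE: first cell '.' (not opp) -> no flip

Answer: (4,2)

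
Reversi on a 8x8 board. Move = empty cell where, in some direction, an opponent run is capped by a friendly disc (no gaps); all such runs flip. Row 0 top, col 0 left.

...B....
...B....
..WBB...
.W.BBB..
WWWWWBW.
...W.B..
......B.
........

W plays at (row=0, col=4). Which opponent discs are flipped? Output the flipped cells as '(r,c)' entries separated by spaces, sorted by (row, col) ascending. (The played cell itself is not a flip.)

Dir NW: edge -> no flip
Dir N: edge -> no flip
Dir NE: edge -> no flip
Dir W: opp run (0,3), next='.' -> no flip
Dir E: first cell '.' (not opp) -> no flip
Dir SW: opp run (1,3) capped by W -> flip
Dir S: first cell '.' (not opp) -> no flip
Dir SE: first cell '.' (not opp) -> no flip

Answer: (1,3)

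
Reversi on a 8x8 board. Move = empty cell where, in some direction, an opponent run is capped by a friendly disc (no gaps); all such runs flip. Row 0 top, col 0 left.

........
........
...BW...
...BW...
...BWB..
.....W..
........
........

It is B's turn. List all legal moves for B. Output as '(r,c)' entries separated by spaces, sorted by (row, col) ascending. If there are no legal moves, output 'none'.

(1,3): no bracket -> illegal
(1,4): no bracket -> illegal
(1,5): flips 1 -> legal
(2,5): flips 2 -> legal
(3,5): flips 1 -> legal
(4,6): no bracket -> illegal
(5,3): no bracket -> illegal
(5,4): no bracket -> illegal
(5,6): no bracket -> illegal
(6,4): no bracket -> illegal
(6,5): flips 1 -> legal
(6,6): flips 2 -> legal

Answer: (1,5) (2,5) (3,5) (6,5) (6,6)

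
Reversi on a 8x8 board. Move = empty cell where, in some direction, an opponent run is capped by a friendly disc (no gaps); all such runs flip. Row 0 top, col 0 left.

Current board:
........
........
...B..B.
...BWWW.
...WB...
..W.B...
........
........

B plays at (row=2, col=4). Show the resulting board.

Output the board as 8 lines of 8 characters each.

Place B at (2,4); scan 8 dirs for brackets.
Dir NW: first cell '.' (not opp) -> no flip
Dir N: first cell '.' (not opp) -> no flip
Dir NE: first cell '.' (not opp) -> no flip
Dir W: first cell 'B' (not opp) -> no flip
Dir E: first cell '.' (not opp) -> no flip
Dir SW: first cell 'B' (not opp) -> no flip
Dir S: opp run (3,4) capped by B -> flip
Dir SE: opp run (3,5), next='.' -> no flip
All flips: (3,4)

Answer: ........
........
...BB.B.
...BBWW.
...WB...
..W.B...
........
........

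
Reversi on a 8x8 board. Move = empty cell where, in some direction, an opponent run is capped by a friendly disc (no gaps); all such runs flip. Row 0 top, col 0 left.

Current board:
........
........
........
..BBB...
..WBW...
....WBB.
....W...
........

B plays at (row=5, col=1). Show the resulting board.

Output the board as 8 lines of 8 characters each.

Answer: ........
........
........
..BBB...
..BBW...
.B..WBB.
....W...
........

Derivation:
Place B at (5,1); scan 8 dirs for brackets.
Dir NW: first cell '.' (not opp) -> no flip
Dir N: first cell '.' (not opp) -> no flip
Dir NE: opp run (4,2) capped by B -> flip
Dir W: first cell '.' (not opp) -> no flip
Dir E: first cell '.' (not opp) -> no flip
Dir SW: first cell '.' (not opp) -> no flip
Dir S: first cell '.' (not opp) -> no flip
Dir SE: first cell '.' (not opp) -> no flip
All flips: (4,2)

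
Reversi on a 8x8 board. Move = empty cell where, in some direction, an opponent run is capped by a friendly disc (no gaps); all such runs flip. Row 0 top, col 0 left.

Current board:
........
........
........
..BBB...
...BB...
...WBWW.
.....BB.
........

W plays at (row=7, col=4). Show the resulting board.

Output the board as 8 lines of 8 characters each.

Place W at (7,4); scan 8 dirs for brackets.
Dir NW: first cell '.' (not opp) -> no flip
Dir N: first cell '.' (not opp) -> no flip
Dir NE: opp run (6,5) capped by W -> flip
Dir W: first cell '.' (not opp) -> no flip
Dir E: first cell '.' (not opp) -> no flip
Dir SW: edge -> no flip
Dir S: edge -> no flip
Dir SE: edge -> no flip
All flips: (6,5)

Answer: ........
........
........
..BBB...
...BB...
...WBWW.
.....WB.
....W...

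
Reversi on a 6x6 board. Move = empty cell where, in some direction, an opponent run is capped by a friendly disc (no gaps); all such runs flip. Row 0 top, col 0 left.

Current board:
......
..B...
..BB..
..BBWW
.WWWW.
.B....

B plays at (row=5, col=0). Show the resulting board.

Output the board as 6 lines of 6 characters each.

Place B at (5,0); scan 8 dirs for brackets.
Dir NW: edge -> no flip
Dir N: first cell '.' (not opp) -> no flip
Dir NE: opp run (4,1) capped by B -> flip
Dir W: edge -> no flip
Dir E: first cell 'B' (not opp) -> no flip
Dir SW: edge -> no flip
Dir S: edge -> no flip
Dir SE: edge -> no flip
All flips: (4,1)

Answer: ......
..B...
..BB..
..BBWW
.BWWW.
BB....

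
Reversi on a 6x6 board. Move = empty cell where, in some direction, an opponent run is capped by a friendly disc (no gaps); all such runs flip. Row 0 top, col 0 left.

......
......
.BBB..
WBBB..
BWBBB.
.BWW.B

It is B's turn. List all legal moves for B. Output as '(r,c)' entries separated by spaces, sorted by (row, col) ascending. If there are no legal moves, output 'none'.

(2,0): flips 1 -> legal
(5,0): flips 1 -> legal
(5,4): flips 2 -> legal

Answer: (2,0) (5,0) (5,4)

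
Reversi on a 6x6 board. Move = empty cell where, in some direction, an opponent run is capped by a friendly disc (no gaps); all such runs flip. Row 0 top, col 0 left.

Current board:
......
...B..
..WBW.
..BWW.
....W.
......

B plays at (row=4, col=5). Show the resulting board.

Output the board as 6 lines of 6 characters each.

Place B at (4,5); scan 8 dirs for brackets.
Dir NW: opp run (3,4) capped by B -> flip
Dir N: first cell '.' (not opp) -> no flip
Dir NE: edge -> no flip
Dir W: opp run (4,4), next='.' -> no flip
Dir E: edge -> no flip
Dir SW: first cell '.' (not opp) -> no flip
Dir S: first cell '.' (not opp) -> no flip
Dir SE: edge -> no flip
All flips: (3,4)

Answer: ......
...B..
..WBW.
..BWB.
....WB
......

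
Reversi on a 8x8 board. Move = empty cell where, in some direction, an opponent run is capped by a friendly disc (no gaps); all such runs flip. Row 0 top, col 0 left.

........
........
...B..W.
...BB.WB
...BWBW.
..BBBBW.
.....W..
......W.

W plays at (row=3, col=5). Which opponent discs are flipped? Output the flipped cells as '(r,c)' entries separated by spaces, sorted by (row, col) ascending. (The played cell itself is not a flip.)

Answer: (4,5) (5,5)

Derivation:
Dir NW: first cell '.' (not opp) -> no flip
Dir N: first cell '.' (not opp) -> no flip
Dir NE: first cell 'W' (not opp) -> no flip
Dir W: opp run (3,4) (3,3), next='.' -> no flip
Dir E: first cell 'W' (not opp) -> no flip
Dir SW: first cell 'W' (not opp) -> no flip
Dir S: opp run (4,5) (5,5) capped by W -> flip
Dir SE: first cell 'W' (not opp) -> no flip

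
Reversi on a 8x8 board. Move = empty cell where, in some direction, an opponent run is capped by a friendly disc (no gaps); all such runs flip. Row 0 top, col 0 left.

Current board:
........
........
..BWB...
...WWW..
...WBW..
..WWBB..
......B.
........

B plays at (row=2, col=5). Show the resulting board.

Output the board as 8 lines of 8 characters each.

Place B at (2,5); scan 8 dirs for brackets.
Dir NW: first cell '.' (not opp) -> no flip
Dir N: first cell '.' (not opp) -> no flip
Dir NE: first cell '.' (not opp) -> no flip
Dir W: first cell 'B' (not opp) -> no flip
Dir E: first cell '.' (not opp) -> no flip
Dir SW: opp run (3,4) (4,3) (5,2), next='.' -> no flip
Dir S: opp run (3,5) (4,5) capped by B -> flip
Dir SE: first cell '.' (not opp) -> no flip
All flips: (3,5) (4,5)

Answer: ........
........
..BWBB..
...WWB..
...WBB..
..WWBB..
......B.
........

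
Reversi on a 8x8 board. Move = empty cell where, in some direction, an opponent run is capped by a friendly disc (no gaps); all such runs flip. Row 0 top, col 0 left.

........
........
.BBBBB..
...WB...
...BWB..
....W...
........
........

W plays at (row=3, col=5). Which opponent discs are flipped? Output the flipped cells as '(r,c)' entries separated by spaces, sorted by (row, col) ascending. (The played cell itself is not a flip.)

Answer: (3,4)

Derivation:
Dir NW: opp run (2,4), next='.' -> no flip
Dir N: opp run (2,5), next='.' -> no flip
Dir NE: first cell '.' (not opp) -> no flip
Dir W: opp run (3,4) capped by W -> flip
Dir E: first cell '.' (not opp) -> no flip
Dir SW: first cell 'W' (not opp) -> no flip
Dir S: opp run (4,5), next='.' -> no flip
Dir SE: first cell '.' (not opp) -> no flip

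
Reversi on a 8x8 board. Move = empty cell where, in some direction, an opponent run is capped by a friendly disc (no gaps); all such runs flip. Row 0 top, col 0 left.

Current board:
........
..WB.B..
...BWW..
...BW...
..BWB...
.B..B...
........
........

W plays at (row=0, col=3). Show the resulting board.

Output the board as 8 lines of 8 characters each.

Answer: ...W....
..WW.B..
...WWW..
...WW...
..BWB...
.B..B...
........
........

Derivation:
Place W at (0,3); scan 8 dirs for brackets.
Dir NW: edge -> no flip
Dir N: edge -> no flip
Dir NE: edge -> no flip
Dir W: first cell '.' (not opp) -> no flip
Dir E: first cell '.' (not opp) -> no flip
Dir SW: first cell 'W' (not opp) -> no flip
Dir S: opp run (1,3) (2,3) (3,3) capped by W -> flip
Dir SE: first cell '.' (not opp) -> no flip
All flips: (1,3) (2,3) (3,3)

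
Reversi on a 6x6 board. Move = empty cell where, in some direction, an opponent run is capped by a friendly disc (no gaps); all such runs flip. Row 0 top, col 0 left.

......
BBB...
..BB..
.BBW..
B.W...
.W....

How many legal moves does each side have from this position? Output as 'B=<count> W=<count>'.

-- B to move --
(2,4): no bracket -> illegal
(3,4): flips 1 -> legal
(4,1): no bracket -> illegal
(4,3): flips 1 -> legal
(4,4): flips 1 -> legal
(5,0): no bracket -> illegal
(5,2): flips 1 -> legal
(5,3): flips 1 -> legal
B mobility = 5
-- W to move --
(0,0): flips 2 -> legal
(0,1): no bracket -> illegal
(0,2): flips 3 -> legal
(0,3): no bracket -> illegal
(1,3): flips 1 -> legal
(1,4): no bracket -> illegal
(2,0): flips 1 -> legal
(2,1): no bracket -> illegal
(2,4): no bracket -> illegal
(3,0): flips 2 -> legal
(3,4): no bracket -> illegal
(4,1): no bracket -> illegal
(4,3): no bracket -> illegal
(5,0): no bracket -> illegal
W mobility = 5

Answer: B=5 W=5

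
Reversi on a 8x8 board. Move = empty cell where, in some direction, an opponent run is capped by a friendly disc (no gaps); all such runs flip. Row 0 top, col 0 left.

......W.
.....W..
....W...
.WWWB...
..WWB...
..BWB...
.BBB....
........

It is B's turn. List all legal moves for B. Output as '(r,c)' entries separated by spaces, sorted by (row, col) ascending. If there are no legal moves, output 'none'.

Answer: (1,4) (2,1) (2,2) (2,3) (3,0) (4,1)

Derivation:
(0,4): no bracket -> illegal
(0,5): no bracket -> illegal
(0,7): no bracket -> illegal
(1,3): no bracket -> illegal
(1,4): flips 1 -> legal
(1,6): no bracket -> illegal
(1,7): no bracket -> illegal
(2,0): no bracket -> illegal
(2,1): flips 2 -> legal
(2,2): flips 3 -> legal
(2,3): flips 3 -> legal
(2,5): no bracket -> illegal
(2,6): no bracket -> illegal
(3,0): flips 3 -> legal
(3,5): no bracket -> illegal
(4,0): no bracket -> illegal
(4,1): flips 2 -> legal
(5,1): no bracket -> illegal
(6,4): no bracket -> illegal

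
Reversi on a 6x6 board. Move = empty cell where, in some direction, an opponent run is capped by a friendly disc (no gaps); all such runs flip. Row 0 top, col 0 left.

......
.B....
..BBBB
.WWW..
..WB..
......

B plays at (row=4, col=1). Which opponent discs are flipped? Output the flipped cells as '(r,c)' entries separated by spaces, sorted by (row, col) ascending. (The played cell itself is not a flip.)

Dir NW: first cell '.' (not opp) -> no flip
Dir N: opp run (3,1), next='.' -> no flip
Dir NE: opp run (3,2) capped by B -> flip
Dir W: first cell '.' (not opp) -> no flip
Dir E: opp run (4,2) capped by B -> flip
Dir SW: first cell '.' (not opp) -> no flip
Dir S: first cell '.' (not opp) -> no flip
Dir SE: first cell '.' (not opp) -> no flip

Answer: (3,2) (4,2)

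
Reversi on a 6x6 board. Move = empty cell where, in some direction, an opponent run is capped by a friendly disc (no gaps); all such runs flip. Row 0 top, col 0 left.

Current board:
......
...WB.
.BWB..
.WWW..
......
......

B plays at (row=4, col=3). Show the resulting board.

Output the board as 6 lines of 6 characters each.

Place B at (4,3); scan 8 dirs for brackets.
Dir NW: opp run (3,2) capped by B -> flip
Dir N: opp run (3,3) capped by B -> flip
Dir NE: first cell '.' (not opp) -> no flip
Dir W: first cell '.' (not opp) -> no flip
Dir E: first cell '.' (not opp) -> no flip
Dir SW: first cell '.' (not opp) -> no flip
Dir S: first cell '.' (not opp) -> no flip
Dir SE: first cell '.' (not opp) -> no flip
All flips: (3,2) (3,3)

Answer: ......
...WB.
.BWB..
.WBB..
...B..
......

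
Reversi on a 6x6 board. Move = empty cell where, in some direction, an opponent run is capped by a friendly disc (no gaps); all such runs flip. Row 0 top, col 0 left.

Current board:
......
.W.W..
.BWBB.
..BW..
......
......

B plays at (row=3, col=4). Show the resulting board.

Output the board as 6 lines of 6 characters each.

Answer: ......
.W.W..
.BWBB.
..BBB.
......
......

Derivation:
Place B at (3,4); scan 8 dirs for brackets.
Dir NW: first cell 'B' (not opp) -> no flip
Dir N: first cell 'B' (not opp) -> no flip
Dir NE: first cell '.' (not opp) -> no flip
Dir W: opp run (3,3) capped by B -> flip
Dir E: first cell '.' (not opp) -> no flip
Dir SW: first cell '.' (not opp) -> no flip
Dir S: first cell '.' (not opp) -> no flip
Dir SE: first cell '.' (not opp) -> no flip
All flips: (3,3)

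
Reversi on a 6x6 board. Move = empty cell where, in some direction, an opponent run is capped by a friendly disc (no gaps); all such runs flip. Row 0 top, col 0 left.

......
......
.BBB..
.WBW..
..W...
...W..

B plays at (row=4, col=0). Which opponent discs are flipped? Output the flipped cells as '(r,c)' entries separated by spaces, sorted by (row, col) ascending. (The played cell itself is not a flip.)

Answer: (3,1)

Derivation:
Dir NW: edge -> no flip
Dir N: first cell '.' (not opp) -> no flip
Dir NE: opp run (3,1) capped by B -> flip
Dir W: edge -> no flip
Dir E: first cell '.' (not opp) -> no flip
Dir SW: edge -> no flip
Dir S: first cell '.' (not opp) -> no flip
Dir SE: first cell '.' (not opp) -> no flip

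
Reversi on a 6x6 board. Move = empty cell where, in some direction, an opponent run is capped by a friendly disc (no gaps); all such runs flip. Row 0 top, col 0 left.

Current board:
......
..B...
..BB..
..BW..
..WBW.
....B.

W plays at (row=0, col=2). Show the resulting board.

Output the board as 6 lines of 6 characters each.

Answer: ..W...
..W...
..WB..
..WW..
..WBW.
....B.

Derivation:
Place W at (0,2); scan 8 dirs for brackets.
Dir NW: edge -> no flip
Dir N: edge -> no flip
Dir NE: edge -> no flip
Dir W: first cell '.' (not opp) -> no flip
Dir E: first cell '.' (not opp) -> no flip
Dir SW: first cell '.' (not opp) -> no flip
Dir S: opp run (1,2) (2,2) (3,2) capped by W -> flip
Dir SE: first cell '.' (not opp) -> no flip
All flips: (1,2) (2,2) (3,2)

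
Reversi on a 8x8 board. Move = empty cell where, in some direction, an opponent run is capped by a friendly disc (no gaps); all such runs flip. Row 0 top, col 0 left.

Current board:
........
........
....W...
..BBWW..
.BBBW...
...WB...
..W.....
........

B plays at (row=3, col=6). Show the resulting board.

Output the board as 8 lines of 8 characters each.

Answer: ........
........
....W...
..BBBBB.
.BBBW...
...WB...
..W.....
........

Derivation:
Place B at (3,6); scan 8 dirs for brackets.
Dir NW: first cell '.' (not opp) -> no flip
Dir N: first cell '.' (not opp) -> no flip
Dir NE: first cell '.' (not opp) -> no flip
Dir W: opp run (3,5) (3,4) capped by B -> flip
Dir E: first cell '.' (not opp) -> no flip
Dir SW: first cell '.' (not opp) -> no flip
Dir S: first cell '.' (not opp) -> no flip
Dir SE: first cell '.' (not opp) -> no flip
All flips: (3,4) (3,5)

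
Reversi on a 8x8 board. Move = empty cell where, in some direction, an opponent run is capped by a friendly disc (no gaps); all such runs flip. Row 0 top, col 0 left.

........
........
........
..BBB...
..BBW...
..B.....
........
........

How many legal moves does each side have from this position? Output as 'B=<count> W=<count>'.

-- B to move --
(3,5): no bracket -> illegal
(4,5): flips 1 -> legal
(5,3): no bracket -> illegal
(5,4): flips 1 -> legal
(5,5): flips 1 -> legal
B mobility = 3
-- W to move --
(2,1): no bracket -> illegal
(2,2): flips 1 -> legal
(2,3): no bracket -> illegal
(2,4): flips 1 -> legal
(2,5): no bracket -> illegal
(3,1): no bracket -> illegal
(3,5): no bracket -> illegal
(4,1): flips 2 -> legal
(4,5): no bracket -> illegal
(5,1): no bracket -> illegal
(5,3): no bracket -> illegal
(5,4): no bracket -> illegal
(6,1): no bracket -> illegal
(6,2): no bracket -> illegal
(6,3): no bracket -> illegal
W mobility = 3

Answer: B=3 W=3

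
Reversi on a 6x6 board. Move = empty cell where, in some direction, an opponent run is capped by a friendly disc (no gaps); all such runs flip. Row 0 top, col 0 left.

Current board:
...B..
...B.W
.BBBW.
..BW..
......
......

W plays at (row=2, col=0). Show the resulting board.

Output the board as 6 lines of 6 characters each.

Answer: ...B..
...B.W
WWWWW.
..BW..
......
......

Derivation:
Place W at (2,0); scan 8 dirs for brackets.
Dir NW: edge -> no flip
Dir N: first cell '.' (not opp) -> no flip
Dir NE: first cell '.' (not opp) -> no flip
Dir W: edge -> no flip
Dir E: opp run (2,1) (2,2) (2,3) capped by W -> flip
Dir SW: edge -> no flip
Dir S: first cell '.' (not opp) -> no flip
Dir SE: first cell '.' (not opp) -> no flip
All flips: (2,1) (2,2) (2,3)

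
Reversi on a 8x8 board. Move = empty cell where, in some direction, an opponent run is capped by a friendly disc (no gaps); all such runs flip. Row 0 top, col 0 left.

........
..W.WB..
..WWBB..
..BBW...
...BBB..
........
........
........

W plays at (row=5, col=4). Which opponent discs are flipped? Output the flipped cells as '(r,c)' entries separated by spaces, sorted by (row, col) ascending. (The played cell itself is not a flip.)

Answer: (4,4)

Derivation:
Dir NW: opp run (4,3) (3,2), next='.' -> no flip
Dir N: opp run (4,4) capped by W -> flip
Dir NE: opp run (4,5), next='.' -> no flip
Dir W: first cell '.' (not opp) -> no flip
Dir E: first cell '.' (not opp) -> no flip
Dir SW: first cell '.' (not opp) -> no flip
Dir S: first cell '.' (not opp) -> no flip
Dir SE: first cell '.' (not opp) -> no flip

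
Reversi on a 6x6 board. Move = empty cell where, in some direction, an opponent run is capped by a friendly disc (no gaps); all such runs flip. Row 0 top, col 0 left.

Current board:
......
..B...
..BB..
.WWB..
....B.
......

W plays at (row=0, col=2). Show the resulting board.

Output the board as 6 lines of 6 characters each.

Place W at (0,2); scan 8 dirs for brackets.
Dir NW: edge -> no flip
Dir N: edge -> no flip
Dir NE: edge -> no flip
Dir W: first cell '.' (not opp) -> no flip
Dir E: first cell '.' (not opp) -> no flip
Dir SW: first cell '.' (not opp) -> no flip
Dir S: opp run (1,2) (2,2) capped by W -> flip
Dir SE: first cell '.' (not opp) -> no flip
All flips: (1,2) (2,2)

Answer: ..W...
..W...
..WB..
.WWB..
....B.
......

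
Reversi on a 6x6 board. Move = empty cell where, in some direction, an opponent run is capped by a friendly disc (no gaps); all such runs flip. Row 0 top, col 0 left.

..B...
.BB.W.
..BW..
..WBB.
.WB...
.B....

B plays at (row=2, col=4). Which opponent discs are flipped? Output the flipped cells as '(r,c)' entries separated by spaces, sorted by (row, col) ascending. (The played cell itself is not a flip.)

Answer: (2,3)

Derivation:
Dir NW: first cell '.' (not opp) -> no flip
Dir N: opp run (1,4), next='.' -> no flip
Dir NE: first cell '.' (not opp) -> no flip
Dir W: opp run (2,3) capped by B -> flip
Dir E: first cell '.' (not opp) -> no flip
Dir SW: first cell 'B' (not opp) -> no flip
Dir S: first cell 'B' (not opp) -> no flip
Dir SE: first cell '.' (not opp) -> no flip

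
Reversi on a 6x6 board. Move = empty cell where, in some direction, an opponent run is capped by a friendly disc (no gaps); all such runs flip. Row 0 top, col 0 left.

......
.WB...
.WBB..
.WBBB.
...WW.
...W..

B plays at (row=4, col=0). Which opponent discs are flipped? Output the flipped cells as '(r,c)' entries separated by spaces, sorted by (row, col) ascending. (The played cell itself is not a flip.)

Dir NW: edge -> no flip
Dir N: first cell '.' (not opp) -> no flip
Dir NE: opp run (3,1) capped by B -> flip
Dir W: edge -> no flip
Dir E: first cell '.' (not opp) -> no flip
Dir SW: edge -> no flip
Dir S: first cell '.' (not opp) -> no flip
Dir SE: first cell '.' (not opp) -> no flip

Answer: (3,1)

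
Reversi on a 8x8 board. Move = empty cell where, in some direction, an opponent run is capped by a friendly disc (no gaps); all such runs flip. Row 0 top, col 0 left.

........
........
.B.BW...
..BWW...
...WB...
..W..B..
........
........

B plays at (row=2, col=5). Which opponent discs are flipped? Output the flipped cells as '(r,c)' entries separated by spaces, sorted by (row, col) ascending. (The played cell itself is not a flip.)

Answer: (2,4)

Derivation:
Dir NW: first cell '.' (not opp) -> no flip
Dir N: first cell '.' (not opp) -> no flip
Dir NE: first cell '.' (not opp) -> no flip
Dir W: opp run (2,4) capped by B -> flip
Dir E: first cell '.' (not opp) -> no flip
Dir SW: opp run (3,4) (4,3) (5,2), next='.' -> no flip
Dir S: first cell '.' (not opp) -> no flip
Dir SE: first cell '.' (not opp) -> no flip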